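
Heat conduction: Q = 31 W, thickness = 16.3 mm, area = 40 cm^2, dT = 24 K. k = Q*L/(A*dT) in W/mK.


k = 31*16.3/1000/(40/10000*24) = 5.26 W/mK

5.26


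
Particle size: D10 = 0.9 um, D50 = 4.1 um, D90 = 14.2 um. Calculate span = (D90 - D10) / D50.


Span = (14.2 - 0.9) / 4.1 = 13.3 / 4.1 = 3.244

3.244


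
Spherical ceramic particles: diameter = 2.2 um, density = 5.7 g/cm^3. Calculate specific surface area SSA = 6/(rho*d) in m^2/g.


SSA = 6 / (5.7 * 2.2) = 0.478 m^2/g

0.478


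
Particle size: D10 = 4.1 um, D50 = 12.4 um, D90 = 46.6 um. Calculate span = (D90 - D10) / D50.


Span = (46.6 - 4.1) / 12.4 = 42.5 / 12.4 = 3.427

3.427


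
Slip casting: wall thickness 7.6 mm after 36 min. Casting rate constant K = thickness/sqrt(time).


K = 7.6 / sqrt(36) = 7.6 / 6.0 = 1.267 mm/min^0.5

1.267


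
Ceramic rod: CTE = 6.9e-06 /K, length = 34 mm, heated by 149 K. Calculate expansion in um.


dL = 6.9e-06 * 34 * 149 * 1000 = 34.955 um

34.955


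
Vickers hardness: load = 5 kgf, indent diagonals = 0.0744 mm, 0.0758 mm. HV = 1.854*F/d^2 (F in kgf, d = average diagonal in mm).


d_avg = (0.0744+0.0758)/2 = 0.0751 mm
HV = 1.854*5/0.0751^2 = 1644

1644


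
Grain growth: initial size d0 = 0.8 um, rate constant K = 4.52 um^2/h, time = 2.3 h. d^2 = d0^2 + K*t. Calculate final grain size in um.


d^2 = 0.8^2 + 4.52*2.3 = 11.036
d = sqrt(11.036) = 3.32 um

3.32


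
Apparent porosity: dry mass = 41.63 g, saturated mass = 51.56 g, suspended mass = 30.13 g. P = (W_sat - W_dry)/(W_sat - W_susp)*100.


P = (51.56 - 41.63) / (51.56 - 30.13) * 100 = 9.93 / 21.43 * 100 = 46.3%

46.3


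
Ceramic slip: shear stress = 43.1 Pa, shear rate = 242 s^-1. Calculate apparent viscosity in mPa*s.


eta = tau/gamma * 1000 = 43.1/242 * 1000 = 178.1 mPa*s

178.1


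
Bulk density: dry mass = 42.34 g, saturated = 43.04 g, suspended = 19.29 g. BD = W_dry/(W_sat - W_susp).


BD = 42.34 / (43.04 - 19.29) = 42.34 / 23.75 = 1.783 g/cm^3

1.783


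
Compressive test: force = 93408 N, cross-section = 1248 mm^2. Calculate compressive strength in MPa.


CS = 93408 / 1248 = 74.8 MPa

74.8


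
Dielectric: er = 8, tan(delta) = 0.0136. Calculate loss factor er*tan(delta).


Loss = 8 * 0.0136 = 0.109

0.109


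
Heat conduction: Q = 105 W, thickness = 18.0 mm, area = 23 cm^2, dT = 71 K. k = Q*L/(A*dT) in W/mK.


k = 105*18.0/1000/(23/10000*71) = 11.57 W/mK

11.57


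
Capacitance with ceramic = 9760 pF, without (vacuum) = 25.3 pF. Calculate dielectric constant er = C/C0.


er = 9760 / 25.3 = 385.77

385.77


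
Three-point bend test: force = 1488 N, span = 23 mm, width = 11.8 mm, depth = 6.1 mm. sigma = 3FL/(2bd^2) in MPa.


sigma = 3*1488*23/(2*11.8*6.1^2) = 116.9 MPa

116.9


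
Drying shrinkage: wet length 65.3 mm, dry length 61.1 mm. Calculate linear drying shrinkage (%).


DS = (65.3 - 61.1) / 65.3 * 100 = 6.43%

6.43


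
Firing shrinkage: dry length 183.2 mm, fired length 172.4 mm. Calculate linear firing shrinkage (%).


FS = (183.2 - 172.4) / 183.2 * 100 = 5.9%

5.9


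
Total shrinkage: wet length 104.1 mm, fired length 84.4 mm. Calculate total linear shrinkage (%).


TS = (104.1 - 84.4) / 104.1 * 100 = 18.92%

18.92


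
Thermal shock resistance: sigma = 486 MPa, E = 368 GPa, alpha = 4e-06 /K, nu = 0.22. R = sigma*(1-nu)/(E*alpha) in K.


R = 486*(1-0.22)/(368*1000*4e-06) = 258 K

258


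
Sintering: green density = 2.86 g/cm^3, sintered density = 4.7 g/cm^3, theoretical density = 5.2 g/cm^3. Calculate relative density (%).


Relative = 4.7 / 5.2 * 100 = 90.4%

90.4


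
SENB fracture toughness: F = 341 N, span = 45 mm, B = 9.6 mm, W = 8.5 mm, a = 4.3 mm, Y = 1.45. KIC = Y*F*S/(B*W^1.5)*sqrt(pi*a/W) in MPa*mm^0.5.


KIC = 1.45*341*45/(9.6*8.5^1.5)*sqrt(pi*4.3/8.5) = 117.91

117.91


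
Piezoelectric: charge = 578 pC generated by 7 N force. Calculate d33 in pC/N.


d33 = 578 / 7 = 82.6 pC/N

82.6


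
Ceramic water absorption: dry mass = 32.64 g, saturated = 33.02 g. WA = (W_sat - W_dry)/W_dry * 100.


WA = (33.02 - 32.64) / 32.64 * 100 = 1.16%

1.16


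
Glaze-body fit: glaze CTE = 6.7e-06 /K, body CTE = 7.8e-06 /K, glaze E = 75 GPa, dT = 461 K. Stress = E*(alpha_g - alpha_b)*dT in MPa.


Stress = 75*1000*(6.7e-06 - 7.8e-06)*461 = -38.0 MPa

-38.0


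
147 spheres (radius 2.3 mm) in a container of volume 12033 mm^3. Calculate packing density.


V_sphere = 4/3*pi*2.3^3 = 50.965 mm^3
Total V = 147*50.965 = 7491.855 mm^3
PD = 7491.855 / 12033 = 0.623

0.623


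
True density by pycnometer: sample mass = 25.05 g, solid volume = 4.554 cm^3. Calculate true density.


TD = 25.05 / 4.554 = 5.501 g/cm^3

5.501


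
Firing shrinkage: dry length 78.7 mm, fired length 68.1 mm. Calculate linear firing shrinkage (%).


FS = (78.7 - 68.1) / 78.7 * 100 = 13.47%

13.47


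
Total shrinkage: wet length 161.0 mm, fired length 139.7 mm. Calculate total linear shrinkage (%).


TS = (161.0 - 139.7) / 161.0 * 100 = 13.23%

13.23


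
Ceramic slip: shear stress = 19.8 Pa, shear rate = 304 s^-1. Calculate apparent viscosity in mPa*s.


eta = tau/gamma * 1000 = 19.8/304 * 1000 = 65.1 mPa*s

65.1


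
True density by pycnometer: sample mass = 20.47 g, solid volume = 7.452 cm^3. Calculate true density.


TD = 20.47 / 7.452 = 2.747 g/cm^3

2.747


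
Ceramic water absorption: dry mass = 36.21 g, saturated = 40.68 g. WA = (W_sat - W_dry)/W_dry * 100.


WA = (40.68 - 36.21) / 36.21 * 100 = 12.34%

12.34


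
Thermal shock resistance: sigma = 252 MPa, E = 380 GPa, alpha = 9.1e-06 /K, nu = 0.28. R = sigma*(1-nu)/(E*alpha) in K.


R = 252*(1-0.28)/(380*1000*9.1e-06) = 52 K

52


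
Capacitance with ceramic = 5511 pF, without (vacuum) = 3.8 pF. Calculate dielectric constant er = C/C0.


er = 5511 / 3.8 = 1450.26

1450.26


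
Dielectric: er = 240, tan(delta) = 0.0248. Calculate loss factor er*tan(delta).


Loss = 240 * 0.0248 = 5.952

5.952


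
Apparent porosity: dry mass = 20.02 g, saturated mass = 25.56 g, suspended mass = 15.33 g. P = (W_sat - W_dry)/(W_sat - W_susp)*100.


P = (25.56 - 20.02) / (25.56 - 15.33) * 100 = 5.54 / 10.23 * 100 = 54.2%

54.2


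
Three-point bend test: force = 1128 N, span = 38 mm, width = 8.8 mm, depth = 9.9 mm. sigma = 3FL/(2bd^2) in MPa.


sigma = 3*1128*38/(2*8.8*9.9^2) = 74.5 MPa

74.5


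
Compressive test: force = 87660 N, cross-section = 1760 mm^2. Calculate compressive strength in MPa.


CS = 87660 / 1760 = 49.8 MPa

49.8


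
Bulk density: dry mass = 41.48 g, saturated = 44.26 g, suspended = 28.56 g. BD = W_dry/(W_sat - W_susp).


BD = 41.48 / (44.26 - 28.56) = 41.48 / 15.7 = 2.642 g/cm^3

2.642


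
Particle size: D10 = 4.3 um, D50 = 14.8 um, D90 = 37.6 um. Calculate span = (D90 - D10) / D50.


Span = (37.6 - 4.3) / 14.8 = 33.3 / 14.8 = 2.25

2.25


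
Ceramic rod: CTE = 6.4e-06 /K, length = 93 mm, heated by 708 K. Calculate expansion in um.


dL = 6.4e-06 * 93 * 708 * 1000 = 421.402 um

421.402


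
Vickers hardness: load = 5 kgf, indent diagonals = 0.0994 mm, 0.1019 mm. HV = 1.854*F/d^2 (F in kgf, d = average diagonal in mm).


d_avg = (0.0994+0.1019)/2 = 0.10065 mm
HV = 1.854*5/0.10065^2 = 915

915


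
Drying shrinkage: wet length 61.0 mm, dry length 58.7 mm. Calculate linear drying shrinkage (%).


DS = (61.0 - 58.7) / 61.0 * 100 = 3.77%

3.77


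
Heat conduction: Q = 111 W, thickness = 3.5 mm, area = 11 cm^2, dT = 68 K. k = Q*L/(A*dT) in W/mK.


k = 111*3.5/1000/(11/10000*68) = 5.19 W/mK

5.19


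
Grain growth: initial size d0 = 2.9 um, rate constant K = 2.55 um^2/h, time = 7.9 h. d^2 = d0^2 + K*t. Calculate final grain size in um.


d^2 = 2.9^2 + 2.55*7.9 = 28.555
d = sqrt(28.555) = 5.34 um

5.34


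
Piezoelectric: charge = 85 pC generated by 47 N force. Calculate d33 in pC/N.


d33 = 85 / 47 = 1.8 pC/N

1.8


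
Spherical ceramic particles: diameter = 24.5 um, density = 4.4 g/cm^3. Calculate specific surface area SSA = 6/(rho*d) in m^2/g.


SSA = 6 / (4.4 * 24.5) = 0.056 m^2/g

0.056


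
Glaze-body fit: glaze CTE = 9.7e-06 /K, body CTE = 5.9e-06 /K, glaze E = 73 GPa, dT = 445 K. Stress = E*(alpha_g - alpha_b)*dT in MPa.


Stress = 73*1000*(9.7e-06 - 5.9e-06)*445 = 123.4 MPa

123.4


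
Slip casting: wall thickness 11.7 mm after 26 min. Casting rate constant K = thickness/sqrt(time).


K = 11.7 / sqrt(26) = 11.7 / 5.099 = 2.295 mm/min^0.5

2.295


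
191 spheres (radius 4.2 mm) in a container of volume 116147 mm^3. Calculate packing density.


V_sphere = 4/3*pi*4.2^3 = 310.3391 mm^3
Total V = 191*310.3391 = 59274.7681 mm^3
PD = 59274.7681 / 116147 = 0.51

0.51


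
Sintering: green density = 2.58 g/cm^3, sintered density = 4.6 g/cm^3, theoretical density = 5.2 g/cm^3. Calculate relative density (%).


Relative = 4.6 / 5.2 * 100 = 88.5%

88.5


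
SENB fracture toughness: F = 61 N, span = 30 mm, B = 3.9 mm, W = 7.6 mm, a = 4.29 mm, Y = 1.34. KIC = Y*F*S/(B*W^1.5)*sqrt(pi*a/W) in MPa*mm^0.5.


KIC = 1.34*61*30/(3.9*7.6^1.5)*sqrt(pi*4.29/7.6) = 39.96

39.96


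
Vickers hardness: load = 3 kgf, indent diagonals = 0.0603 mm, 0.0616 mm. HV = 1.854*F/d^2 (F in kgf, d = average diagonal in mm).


d_avg = (0.0603+0.0616)/2 = 0.06095 mm
HV = 1.854*3/0.06095^2 = 1497

1497


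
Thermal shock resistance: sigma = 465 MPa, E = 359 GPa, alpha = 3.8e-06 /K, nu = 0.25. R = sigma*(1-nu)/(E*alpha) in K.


R = 465*(1-0.25)/(359*1000*3.8e-06) = 256 K

256


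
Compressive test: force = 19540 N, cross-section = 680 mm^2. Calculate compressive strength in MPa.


CS = 19540 / 680 = 28.7 MPa

28.7


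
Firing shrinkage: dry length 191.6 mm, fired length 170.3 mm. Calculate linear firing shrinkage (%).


FS = (191.6 - 170.3) / 191.6 * 100 = 11.12%

11.12


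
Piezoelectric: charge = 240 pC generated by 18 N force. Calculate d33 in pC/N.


d33 = 240 / 18 = 13.3 pC/N

13.3


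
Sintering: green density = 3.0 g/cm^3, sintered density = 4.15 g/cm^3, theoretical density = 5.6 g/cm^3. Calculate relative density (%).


Relative = 4.15 / 5.6 * 100 = 74.1%

74.1


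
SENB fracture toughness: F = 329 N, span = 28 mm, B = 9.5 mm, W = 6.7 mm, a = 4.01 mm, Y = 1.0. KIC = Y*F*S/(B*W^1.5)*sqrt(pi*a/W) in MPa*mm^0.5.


KIC = 1.0*329*28/(9.5*6.7^1.5)*sqrt(pi*4.01/6.7) = 76.67

76.67


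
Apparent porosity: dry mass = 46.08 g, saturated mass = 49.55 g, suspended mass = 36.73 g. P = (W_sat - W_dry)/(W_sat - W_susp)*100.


P = (49.55 - 46.08) / (49.55 - 36.73) * 100 = 3.47 / 12.82 * 100 = 27.1%

27.1


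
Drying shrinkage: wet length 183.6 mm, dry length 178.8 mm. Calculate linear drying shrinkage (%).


DS = (183.6 - 178.8) / 183.6 * 100 = 2.61%

2.61


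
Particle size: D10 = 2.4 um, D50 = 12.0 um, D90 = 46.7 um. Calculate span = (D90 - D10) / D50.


Span = (46.7 - 2.4) / 12.0 = 44.3 / 12.0 = 3.692

3.692


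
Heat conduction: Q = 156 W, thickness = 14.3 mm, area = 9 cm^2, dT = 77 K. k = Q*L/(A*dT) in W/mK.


k = 156*14.3/1000/(9/10000*77) = 32.19 W/mK

32.19


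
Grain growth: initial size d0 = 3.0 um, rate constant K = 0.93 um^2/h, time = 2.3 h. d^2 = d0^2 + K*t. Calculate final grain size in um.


d^2 = 3.0^2 + 0.93*2.3 = 11.139
d = sqrt(11.139) = 3.34 um

3.34


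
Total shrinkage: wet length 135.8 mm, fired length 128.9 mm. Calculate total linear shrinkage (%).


TS = (135.8 - 128.9) / 135.8 * 100 = 5.08%

5.08


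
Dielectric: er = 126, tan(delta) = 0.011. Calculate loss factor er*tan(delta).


Loss = 126 * 0.011 = 1.386

1.386


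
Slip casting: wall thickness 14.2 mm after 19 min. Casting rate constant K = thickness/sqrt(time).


K = 14.2 / sqrt(19) = 14.2 / 4.3589 = 3.258 mm/min^0.5

3.258


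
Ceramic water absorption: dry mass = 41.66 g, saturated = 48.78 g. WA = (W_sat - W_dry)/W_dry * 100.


WA = (48.78 - 41.66) / 41.66 * 100 = 17.09%

17.09


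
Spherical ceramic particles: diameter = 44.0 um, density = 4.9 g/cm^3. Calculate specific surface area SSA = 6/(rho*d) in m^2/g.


SSA = 6 / (4.9 * 44.0) = 0.028 m^2/g

0.028


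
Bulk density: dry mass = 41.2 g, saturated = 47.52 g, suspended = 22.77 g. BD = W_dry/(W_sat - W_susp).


BD = 41.2 / (47.52 - 22.77) = 41.2 / 24.75 = 1.665 g/cm^3

1.665


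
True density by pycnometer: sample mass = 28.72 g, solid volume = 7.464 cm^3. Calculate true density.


TD = 28.72 / 7.464 = 3.848 g/cm^3

3.848


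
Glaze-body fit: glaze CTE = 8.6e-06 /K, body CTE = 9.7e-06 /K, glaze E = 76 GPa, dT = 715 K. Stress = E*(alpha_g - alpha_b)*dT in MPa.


Stress = 76*1000*(8.6e-06 - 9.7e-06)*715 = -59.8 MPa

-59.8


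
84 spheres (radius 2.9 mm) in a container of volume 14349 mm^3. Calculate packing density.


V_sphere = 4/3*pi*2.9^3 = 102.1604 mm^3
Total V = 84*102.1604 = 8581.4736 mm^3
PD = 8581.4736 / 14349 = 0.598

0.598


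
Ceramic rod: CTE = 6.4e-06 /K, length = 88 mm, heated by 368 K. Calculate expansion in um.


dL = 6.4e-06 * 88 * 368 * 1000 = 207.258 um

207.258


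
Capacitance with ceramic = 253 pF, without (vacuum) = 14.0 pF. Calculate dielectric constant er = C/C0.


er = 253 / 14.0 = 18.07

18.07


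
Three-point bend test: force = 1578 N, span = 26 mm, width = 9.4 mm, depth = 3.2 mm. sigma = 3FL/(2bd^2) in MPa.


sigma = 3*1578*26/(2*9.4*3.2^2) = 639.4 MPa

639.4


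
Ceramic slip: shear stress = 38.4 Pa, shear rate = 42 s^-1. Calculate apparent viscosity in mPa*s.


eta = tau/gamma * 1000 = 38.4/42 * 1000 = 914.3 mPa*s

914.3


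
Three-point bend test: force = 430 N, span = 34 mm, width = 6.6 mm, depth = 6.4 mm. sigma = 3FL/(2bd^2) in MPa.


sigma = 3*430*34/(2*6.6*6.4^2) = 81.1 MPa

81.1


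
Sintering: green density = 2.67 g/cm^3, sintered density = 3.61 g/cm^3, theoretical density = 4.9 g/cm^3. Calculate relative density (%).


Relative = 3.61 / 4.9 * 100 = 73.7%

73.7


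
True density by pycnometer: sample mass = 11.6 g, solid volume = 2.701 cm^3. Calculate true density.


TD = 11.6 / 2.701 = 4.295 g/cm^3

4.295


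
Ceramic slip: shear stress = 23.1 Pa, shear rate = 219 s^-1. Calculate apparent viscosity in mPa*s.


eta = tau/gamma * 1000 = 23.1/219 * 1000 = 105.5 mPa*s

105.5


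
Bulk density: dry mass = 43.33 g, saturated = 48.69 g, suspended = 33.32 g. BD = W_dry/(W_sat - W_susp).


BD = 43.33 / (48.69 - 33.32) = 43.33 / 15.37 = 2.819 g/cm^3

2.819


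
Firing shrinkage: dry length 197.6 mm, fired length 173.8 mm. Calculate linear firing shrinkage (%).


FS = (197.6 - 173.8) / 197.6 * 100 = 12.04%

12.04


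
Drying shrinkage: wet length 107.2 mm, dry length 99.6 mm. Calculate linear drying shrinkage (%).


DS = (107.2 - 99.6) / 107.2 * 100 = 7.09%

7.09


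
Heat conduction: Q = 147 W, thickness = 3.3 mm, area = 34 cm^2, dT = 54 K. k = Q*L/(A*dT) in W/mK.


k = 147*3.3/1000/(34/10000*54) = 2.64 W/mK

2.64


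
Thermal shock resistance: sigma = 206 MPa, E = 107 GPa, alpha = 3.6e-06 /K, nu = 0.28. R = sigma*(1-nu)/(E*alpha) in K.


R = 206*(1-0.28)/(107*1000*3.6e-06) = 385 K

385


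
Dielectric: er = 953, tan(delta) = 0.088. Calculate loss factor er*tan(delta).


Loss = 953 * 0.088 = 83.864

83.864


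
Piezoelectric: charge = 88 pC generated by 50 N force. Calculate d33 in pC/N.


d33 = 88 / 50 = 1.8 pC/N

1.8


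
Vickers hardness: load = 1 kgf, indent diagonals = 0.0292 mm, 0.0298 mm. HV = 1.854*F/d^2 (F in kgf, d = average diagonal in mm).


d_avg = (0.0292+0.0298)/2 = 0.0295 mm
HV = 1.854*1/0.0295^2 = 2130

2130


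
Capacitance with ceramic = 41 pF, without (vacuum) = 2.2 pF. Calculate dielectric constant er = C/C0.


er = 41 / 2.2 = 18.64

18.64


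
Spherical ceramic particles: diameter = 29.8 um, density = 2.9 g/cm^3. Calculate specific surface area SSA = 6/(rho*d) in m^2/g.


SSA = 6 / (2.9 * 29.8) = 0.069 m^2/g

0.069


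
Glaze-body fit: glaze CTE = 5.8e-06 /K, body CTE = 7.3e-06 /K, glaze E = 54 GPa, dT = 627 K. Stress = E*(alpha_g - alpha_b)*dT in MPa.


Stress = 54*1000*(5.8e-06 - 7.3e-06)*627 = -50.8 MPa

-50.8


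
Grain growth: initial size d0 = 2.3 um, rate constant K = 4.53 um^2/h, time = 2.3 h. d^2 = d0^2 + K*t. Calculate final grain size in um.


d^2 = 2.3^2 + 4.53*2.3 = 15.709
d = sqrt(15.709) = 3.96 um

3.96


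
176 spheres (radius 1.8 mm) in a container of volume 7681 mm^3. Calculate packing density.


V_sphere = 4/3*pi*1.8^3 = 24.429 mm^3
Total V = 176*24.429 = 4299.504 mm^3
PD = 4299.504 / 7681 = 0.56

0.56


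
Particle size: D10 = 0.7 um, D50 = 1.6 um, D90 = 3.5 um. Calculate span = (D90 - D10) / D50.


Span = (3.5 - 0.7) / 1.6 = 2.8 / 1.6 = 1.75

1.75


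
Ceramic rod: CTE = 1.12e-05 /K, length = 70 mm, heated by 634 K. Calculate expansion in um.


dL = 1.12e-05 * 70 * 634 * 1000 = 497.056 um

497.056


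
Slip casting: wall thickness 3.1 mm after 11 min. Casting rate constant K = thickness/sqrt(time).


K = 3.1 / sqrt(11) = 3.1 / 3.3166 = 0.935 mm/min^0.5

0.935


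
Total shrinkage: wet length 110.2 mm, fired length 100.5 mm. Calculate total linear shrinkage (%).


TS = (110.2 - 100.5) / 110.2 * 100 = 8.8%

8.8


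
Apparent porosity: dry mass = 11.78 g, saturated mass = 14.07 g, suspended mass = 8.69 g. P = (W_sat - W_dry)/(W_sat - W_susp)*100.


P = (14.07 - 11.78) / (14.07 - 8.69) * 100 = 2.29 / 5.38 * 100 = 42.6%

42.6


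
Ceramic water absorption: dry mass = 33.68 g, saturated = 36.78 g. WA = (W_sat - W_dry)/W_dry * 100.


WA = (36.78 - 33.68) / 33.68 * 100 = 9.2%

9.2


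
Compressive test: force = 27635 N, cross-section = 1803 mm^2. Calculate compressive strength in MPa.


CS = 27635 / 1803 = 15.3 MPa

15.3


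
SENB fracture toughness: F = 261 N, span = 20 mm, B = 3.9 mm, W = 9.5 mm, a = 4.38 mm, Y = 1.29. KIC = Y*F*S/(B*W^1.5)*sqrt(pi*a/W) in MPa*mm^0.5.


KIC = 1.29*261*20/(3.9*9.5^1.5)*sqrt(pi*4.38/9.5) = 70.97

70.97


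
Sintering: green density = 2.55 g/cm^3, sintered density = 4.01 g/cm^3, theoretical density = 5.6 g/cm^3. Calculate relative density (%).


Relative = 4.01 / 5.6 * 100 = 71.6%

71.6


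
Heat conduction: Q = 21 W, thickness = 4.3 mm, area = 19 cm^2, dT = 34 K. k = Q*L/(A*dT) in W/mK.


k = 21*4.3/1000/(19/10000*34) = 1.4 W/mK

1.4


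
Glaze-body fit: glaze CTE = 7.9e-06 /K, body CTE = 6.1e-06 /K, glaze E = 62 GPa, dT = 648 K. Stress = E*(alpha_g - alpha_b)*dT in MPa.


Stress = 62*1000*(7.9e-06 - 6.1e-06)*648 = 72.3 MPa

72.3


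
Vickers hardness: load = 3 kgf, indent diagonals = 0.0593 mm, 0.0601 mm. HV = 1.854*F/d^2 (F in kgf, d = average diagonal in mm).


d_avg = (0.0593+0.0601)/2 = 0.0597 mm
HV = 1.854*3/0.0597^2 = 1561

1561


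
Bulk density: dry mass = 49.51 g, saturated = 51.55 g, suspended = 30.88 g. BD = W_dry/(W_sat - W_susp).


BD = 49.51 / (51.55 - 30.88) = 49.51 / 20.67 = 2.395 g/cm^3

2.395


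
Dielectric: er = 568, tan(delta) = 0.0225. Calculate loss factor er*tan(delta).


Loss = 568 * 0.0225 = 12.78

12.78


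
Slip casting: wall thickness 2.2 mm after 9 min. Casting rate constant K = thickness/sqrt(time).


K = 2.2 / sqrt(9) = 2.2 / 3.0 = 0.733 mm/min^0.5

0.733


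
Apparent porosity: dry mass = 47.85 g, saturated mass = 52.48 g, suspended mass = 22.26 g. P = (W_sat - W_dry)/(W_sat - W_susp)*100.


P = (52.48 - 47.85) / (52.48 - 22.26) * 100 = 4.63 / 30.22 * 100 = 15.3%

15.3


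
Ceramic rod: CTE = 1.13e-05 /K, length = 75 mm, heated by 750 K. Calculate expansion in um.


dL = 1.13e-05 * 75 * 750 * 1000 = 635.625 um

635.625


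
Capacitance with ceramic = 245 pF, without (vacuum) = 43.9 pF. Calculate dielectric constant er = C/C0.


er = 245 / 43.9 = 5.58

5.58


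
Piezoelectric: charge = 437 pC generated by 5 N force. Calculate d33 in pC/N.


d33 = 437 / 5 = 87.4 pC/N

87.4


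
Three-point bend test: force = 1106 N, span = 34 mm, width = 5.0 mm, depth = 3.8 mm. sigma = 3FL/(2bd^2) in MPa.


sigma = 3*1106*34/(2*5.0*3.8^2) = 781.2 MPa

781.2


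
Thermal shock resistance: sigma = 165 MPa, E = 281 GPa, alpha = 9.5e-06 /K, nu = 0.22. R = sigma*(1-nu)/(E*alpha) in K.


R = 165*(1-0.22)/(281*1000*9.5e-06) = 48 K

48


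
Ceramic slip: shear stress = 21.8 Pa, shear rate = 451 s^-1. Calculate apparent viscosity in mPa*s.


eta = tau/gamma * 1000 = 21.8/451 * 1000 = 48.3 mPa*s

48.3


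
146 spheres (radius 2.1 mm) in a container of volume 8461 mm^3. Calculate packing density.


V_sphere = 4/3*pi*2.1^3 = 38.7924 mm^3
Total V = 146*38.7924 = 5663.6904 mm^3
PD = 5663.6904 / 8461 = 0.669

0.669


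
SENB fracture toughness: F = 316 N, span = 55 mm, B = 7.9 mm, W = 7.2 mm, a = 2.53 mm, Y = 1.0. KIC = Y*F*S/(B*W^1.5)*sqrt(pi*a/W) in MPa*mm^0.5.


KIC = 1.0*316*55/(7.9*7.2^1.5)*sqrt(pi*2.53/7.2) = 119.64

119.64


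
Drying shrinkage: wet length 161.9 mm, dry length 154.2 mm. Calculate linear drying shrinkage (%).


DS = (161.9 - 154.2) / 161.9 * 100 = 4.76%

4.76


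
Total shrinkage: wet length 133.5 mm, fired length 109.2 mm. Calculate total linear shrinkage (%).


TS = (133.5 - 109.2) / 133.5 * 100 = 18.2%

18.2


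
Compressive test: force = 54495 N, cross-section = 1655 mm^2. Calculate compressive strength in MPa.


CS = 54495 / 1655 = 32.9 MPa

32.9


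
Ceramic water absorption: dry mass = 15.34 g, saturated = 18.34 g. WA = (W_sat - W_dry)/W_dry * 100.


WA = (18.34 - 15.34) / 15.34 * 100 = 19.56%

19.56


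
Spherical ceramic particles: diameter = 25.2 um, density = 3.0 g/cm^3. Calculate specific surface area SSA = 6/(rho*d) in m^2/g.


SSA = 6 / (3.0 * 25.2) = 0.079 m^2/g

0.079


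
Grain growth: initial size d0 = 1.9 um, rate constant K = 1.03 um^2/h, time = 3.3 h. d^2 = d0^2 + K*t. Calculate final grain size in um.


d^2 = 1.9^2 + 1.03*3.3 = 7.009
d = sqrt(7.009) = 2.65 um

2.65


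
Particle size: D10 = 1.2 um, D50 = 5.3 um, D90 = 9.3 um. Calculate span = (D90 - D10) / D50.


Span = (9.3 - 1.2) / 5.3 = 8.1 / 5.3 = 1.528

1.528


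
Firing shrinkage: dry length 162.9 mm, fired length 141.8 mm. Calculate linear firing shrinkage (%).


FS = (162.9 - 141.8) / 162.9 * 100 = 12.95%

12.95


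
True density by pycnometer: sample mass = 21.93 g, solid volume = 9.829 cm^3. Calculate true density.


TD = 21.93 / 9.829 = 2.231 g/cm^3

2.231


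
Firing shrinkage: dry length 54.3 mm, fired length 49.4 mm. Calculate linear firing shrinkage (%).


FS = (54.3 - 49.4) / 54.3 * 100 = 9.02%

9.02


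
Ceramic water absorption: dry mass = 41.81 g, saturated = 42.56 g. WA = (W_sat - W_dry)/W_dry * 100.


WA = (42.56 - 41.81) / 41.81 * 100 = 1.79%

1.79


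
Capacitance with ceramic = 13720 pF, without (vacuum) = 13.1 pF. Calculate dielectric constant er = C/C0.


er = 13720 / 13.1 = 1047.33

1047.33


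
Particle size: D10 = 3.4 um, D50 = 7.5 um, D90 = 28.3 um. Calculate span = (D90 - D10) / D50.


Span = (28.3 - 3.4) / 7.5 = 24.9 / 7.5 = 3.32

3.32


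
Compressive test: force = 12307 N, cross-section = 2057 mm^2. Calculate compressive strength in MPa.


CS = 12307 / 2057 = 6.0 MPa

6.0


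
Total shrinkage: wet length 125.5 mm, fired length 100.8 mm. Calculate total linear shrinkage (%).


TS = (125.5 - 100.8) / 125.5 * 100 = 19.68%

19.68


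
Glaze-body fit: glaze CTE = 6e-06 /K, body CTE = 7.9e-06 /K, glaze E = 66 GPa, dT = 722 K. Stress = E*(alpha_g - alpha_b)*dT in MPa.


Stress = 66*1000*(6e-06 - 7.9e-06)*722 = -90.5 MPa

-90.5


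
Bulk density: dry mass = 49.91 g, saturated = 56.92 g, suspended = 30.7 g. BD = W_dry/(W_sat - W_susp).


BD = 49.91 / (56.92 - 30.7) = 49.91 / 26.22 = 1.904 g/cm^3

1.904


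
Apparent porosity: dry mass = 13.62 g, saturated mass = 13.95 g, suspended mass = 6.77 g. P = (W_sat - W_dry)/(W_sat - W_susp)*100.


P = (13.95 - 13.62) / (13.95 - 6.77) * 100 = 0.33 / 7.18 * 100 = 4.6%

4.6


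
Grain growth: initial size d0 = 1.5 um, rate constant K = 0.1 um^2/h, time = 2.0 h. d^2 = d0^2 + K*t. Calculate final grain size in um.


d^2 = 1.5^2 + 0.1*2.0 = 2.45
d = sqrt(2.45) = 1.57 um

1.57


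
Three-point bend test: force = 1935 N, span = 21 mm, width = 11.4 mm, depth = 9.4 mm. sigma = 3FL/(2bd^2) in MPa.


sigma = 3*1935*21/(2*11.4*9.4^2) = 60.5 MPa

60.5


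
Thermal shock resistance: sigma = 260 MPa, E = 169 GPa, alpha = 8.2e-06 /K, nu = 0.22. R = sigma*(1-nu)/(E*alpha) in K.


R = 260*(1-0.22)/(169*1000*8.2e-06) = 146 K

146


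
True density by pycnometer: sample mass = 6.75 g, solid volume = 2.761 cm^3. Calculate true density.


TD = 6.75 / 2.761 = 2.445 g/cm^3

2.445


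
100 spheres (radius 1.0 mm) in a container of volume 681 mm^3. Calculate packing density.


V_sphere = 4/3*pi*1.0^3 = 4.1888 mm^3
Total V = 100*4.1888 = 418.88 mm^3
PD = 418.88 / 681 = 0.615

0.615


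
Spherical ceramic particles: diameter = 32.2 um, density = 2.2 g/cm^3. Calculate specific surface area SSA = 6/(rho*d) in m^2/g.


SSA = 6 / (2.2 * 32.2) = 0.085 m^2/g

0.085


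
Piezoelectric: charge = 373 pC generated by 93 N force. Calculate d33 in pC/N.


d33 = 373 / 93 = 4.0 pC/N

4.0


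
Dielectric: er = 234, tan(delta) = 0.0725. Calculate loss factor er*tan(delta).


Loss = 234 * 0.0725 = 16.965

16.965


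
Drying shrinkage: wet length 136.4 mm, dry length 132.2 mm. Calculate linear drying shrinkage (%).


DS = (136.4 - 132.2) / 136.4 * 100 = 3.08%

3.08


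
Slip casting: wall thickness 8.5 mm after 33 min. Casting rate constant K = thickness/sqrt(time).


K = 8.5 / sqrt(33) = 8.5 / 5.7446 = 1.48 mm/min^0.5

1.48


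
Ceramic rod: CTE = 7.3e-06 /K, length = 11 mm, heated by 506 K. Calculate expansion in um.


dL = 7.3e-06 * 11 * 506 * 1000 = 40.632 um

40.632


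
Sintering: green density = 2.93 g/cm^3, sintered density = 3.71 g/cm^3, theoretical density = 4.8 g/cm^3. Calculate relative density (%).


Relative = 3.71 / 4.8 * 100 = 77.3%

77.3


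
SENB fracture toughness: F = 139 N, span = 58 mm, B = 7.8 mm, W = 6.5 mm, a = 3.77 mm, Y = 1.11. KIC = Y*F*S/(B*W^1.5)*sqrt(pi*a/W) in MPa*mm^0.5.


KIC = 1.11*139*58/(7.8*6.5^1.5)*sqrt(pi*3.77/6.5) = 93.45

93.45


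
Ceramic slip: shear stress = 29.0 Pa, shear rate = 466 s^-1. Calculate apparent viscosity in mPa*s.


eta = tau/gamma * 1000 = 29.0/466 * 1000 = 62.2 mPa*s

62.2


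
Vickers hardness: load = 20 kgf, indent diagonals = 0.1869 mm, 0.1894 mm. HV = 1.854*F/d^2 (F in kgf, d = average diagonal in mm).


d_avg = (0.1869+0.1894)/2 = 0.18815 mm
HV = 1.854*20/0.18815^2 = 1047

1047


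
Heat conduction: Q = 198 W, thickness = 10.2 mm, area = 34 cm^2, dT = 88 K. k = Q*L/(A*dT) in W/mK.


k = 198*10.2/1000/(34/10000*88) = 6.75 W/mK

6.75


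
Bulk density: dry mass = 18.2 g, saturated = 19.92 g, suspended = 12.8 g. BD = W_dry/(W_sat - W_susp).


BD = 18.2 / (19.92 - 12.8) = 18.2 / 7.12 = 2.556 g/cm^3

2.556


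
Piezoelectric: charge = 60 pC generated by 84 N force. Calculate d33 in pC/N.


d33 = 60 / 84 = 0.7 pC/N

0.7


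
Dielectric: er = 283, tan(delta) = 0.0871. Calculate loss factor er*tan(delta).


Loss = 283 * 0.0871 = 24.649

24.649


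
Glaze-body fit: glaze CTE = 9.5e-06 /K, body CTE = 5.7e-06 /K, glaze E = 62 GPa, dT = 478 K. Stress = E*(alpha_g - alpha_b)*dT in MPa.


Stress = 62*1000*(9.5e-06 - 5.7e-06)*478 = 112.6 MPa

112.6


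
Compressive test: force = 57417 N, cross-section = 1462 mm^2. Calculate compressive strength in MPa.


CS = 57417 / 1462 = 39.3 MPa

39.3


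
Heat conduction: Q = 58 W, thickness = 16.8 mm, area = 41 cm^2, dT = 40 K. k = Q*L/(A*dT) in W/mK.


k = 58*16.8/1000/(41/10000*40) = 5.94 W/mK

5.94


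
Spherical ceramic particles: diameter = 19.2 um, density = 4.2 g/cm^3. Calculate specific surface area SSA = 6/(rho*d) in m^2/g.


SSA = 6 / (4.2 * 19.2) = 0.074 m^2/g

0.074


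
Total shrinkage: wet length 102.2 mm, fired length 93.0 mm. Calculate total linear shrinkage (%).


TS = (102.2 - 93.0) / 102.2 * 100 = 9.0%

9.0


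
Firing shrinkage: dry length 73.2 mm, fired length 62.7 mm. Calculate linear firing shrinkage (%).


FS = (73.2 - 62.7) / 73.2 * 100 = 14.34%

14.34


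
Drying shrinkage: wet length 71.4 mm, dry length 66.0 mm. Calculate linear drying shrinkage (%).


DS = (71.4 - 66.0) / 71.4 * 100 = 7.56%

7.56


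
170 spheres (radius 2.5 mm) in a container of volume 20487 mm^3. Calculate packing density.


V_sphere = 4/3*pi*2.5^3 = 65.4498 mm^3
Total V = 170*65.4498 = 11126.466 mm^3
PD = 11126.466 / 20487 = 0.543

0.543


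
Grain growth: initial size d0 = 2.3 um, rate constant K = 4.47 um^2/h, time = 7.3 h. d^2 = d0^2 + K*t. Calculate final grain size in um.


d^2 = 2.3^2 + 4.47*7.3 = 37.921
d = sqrt(37.921) = 6.16 um

6.16


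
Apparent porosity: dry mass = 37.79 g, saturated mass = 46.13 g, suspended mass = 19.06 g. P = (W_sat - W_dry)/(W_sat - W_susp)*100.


P = (46.13 - 37.79) / (46.13 - 19.06) * 100 = 8.34 / 27.07 * 100 = 30.8%

30.8


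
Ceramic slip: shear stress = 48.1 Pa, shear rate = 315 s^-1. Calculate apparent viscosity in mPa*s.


eta = tau/gamma * 1000 = 48.1/315 * 1000 = 152.7 mPa*s

152.7


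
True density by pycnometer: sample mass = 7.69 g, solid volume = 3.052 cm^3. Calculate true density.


TD = 7.69 / 3.052 = 2.52 g/cm^3

2.52


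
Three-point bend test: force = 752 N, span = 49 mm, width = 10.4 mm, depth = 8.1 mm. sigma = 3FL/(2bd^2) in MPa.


sigma = 3*752*49/(2*10.4*8.1^2) = 81.0 MPa

81.0


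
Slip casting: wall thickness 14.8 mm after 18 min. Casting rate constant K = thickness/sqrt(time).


K = 14.8 / sqrt(18) = 14.8 / 4.2426 = 3.488 mm/min^0.5

3.488


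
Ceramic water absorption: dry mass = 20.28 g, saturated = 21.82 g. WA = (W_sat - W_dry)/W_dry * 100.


WA = (21.82 - 20.28) / 20.28 * 100 = 7.59%

7.59


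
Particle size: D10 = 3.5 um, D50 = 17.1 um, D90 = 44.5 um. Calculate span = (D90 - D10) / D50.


Span = (44.5 - 3.5) / 17.1 = 41.0 / 17.1 = 2.398

2.398


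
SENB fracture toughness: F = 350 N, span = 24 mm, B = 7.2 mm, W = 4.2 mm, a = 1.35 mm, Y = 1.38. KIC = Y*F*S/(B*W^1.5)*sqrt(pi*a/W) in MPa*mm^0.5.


KIC = 1.38*350*24/(7.2*4.2^1.5)*sqrt(pi*1.35/4.2) = 187.96

187.96


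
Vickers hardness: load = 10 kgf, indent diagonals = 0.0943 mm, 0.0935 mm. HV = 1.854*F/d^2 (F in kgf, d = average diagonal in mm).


d_avg = (0.0943+0.0935)/2 = 0.0939 mm
HV = 1.854*10/0.0939^2 = 2103

2103


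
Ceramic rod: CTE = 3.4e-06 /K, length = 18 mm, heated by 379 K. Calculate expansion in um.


dL = 3.4e-06 * 18 * 379 * 1000 = 23.195 um

23.195


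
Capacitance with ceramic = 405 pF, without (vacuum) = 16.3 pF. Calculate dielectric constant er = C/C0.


er = 405 / 16.3 = 24.85

24.85


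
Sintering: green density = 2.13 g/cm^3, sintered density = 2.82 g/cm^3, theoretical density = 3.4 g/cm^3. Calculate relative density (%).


Relative = 2.82 / 3.4 * 100 = 82.9%

82.9


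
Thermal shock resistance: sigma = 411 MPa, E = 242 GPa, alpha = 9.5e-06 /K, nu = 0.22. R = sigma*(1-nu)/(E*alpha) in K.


R = 411*(1-0.22)/(242*1000*9.5e-06) = 139 K

139


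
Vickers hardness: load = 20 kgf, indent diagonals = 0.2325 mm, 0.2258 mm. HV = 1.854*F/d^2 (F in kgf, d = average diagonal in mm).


d_avg = (0.2325+0.2258)/2 = 0.22915 mm
HV = 1.854*20/0.22915^2 = 706

706


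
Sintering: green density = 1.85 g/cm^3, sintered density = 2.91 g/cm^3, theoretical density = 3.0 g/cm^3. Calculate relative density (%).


Relative = 2.91 / 3.0 * 100 = 97.0%

97.0


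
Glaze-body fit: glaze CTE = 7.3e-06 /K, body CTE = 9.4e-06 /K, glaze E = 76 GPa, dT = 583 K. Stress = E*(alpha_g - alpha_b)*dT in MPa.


Stress = 76*1000*(7.3e-06 - 9.4e-06)*583 = -93.0 MPa

-93.0


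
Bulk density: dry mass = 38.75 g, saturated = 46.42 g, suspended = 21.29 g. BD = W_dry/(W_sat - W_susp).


BD = 38.75 / (46.42 - 21.29) = 38.75 / 25.13 = 1.542 g/cm^3

1.542


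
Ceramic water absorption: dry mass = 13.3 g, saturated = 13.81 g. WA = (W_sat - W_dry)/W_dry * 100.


WA = (13.81 - 13.3) / 13.3 * 100 = 3.83%

3.83


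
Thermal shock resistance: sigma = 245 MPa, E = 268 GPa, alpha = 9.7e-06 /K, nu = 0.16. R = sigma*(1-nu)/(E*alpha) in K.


R = 245*(1-0.16)/(268*1000*9.7e-06) = 79 K

79


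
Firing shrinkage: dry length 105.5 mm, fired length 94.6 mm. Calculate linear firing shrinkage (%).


FS = (105.5 - 94.6) / 105.5 * 100 = 10.33%

10.33


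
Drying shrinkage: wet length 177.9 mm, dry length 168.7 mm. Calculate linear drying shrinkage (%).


DS = (177.9 - 168.7) / 177.9 * 100 = 5.17%

5.17


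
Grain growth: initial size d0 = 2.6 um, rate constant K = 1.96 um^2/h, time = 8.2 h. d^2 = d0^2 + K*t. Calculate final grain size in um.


d^2 = 2.6^2 + 1.96*8.2 = 22.832
d = sqrt(22.832) = 4.78 um

4.78


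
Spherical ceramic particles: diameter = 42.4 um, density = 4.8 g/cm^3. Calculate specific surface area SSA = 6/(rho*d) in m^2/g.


SSA = 6 / (4.8 * 42.4) = 0.029 m^2/g

0.029


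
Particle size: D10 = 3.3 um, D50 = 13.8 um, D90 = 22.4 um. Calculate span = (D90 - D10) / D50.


Span = (22.4 - 3.3) / 13.8 = 19.1 / 13.8 = 1.384

1.384


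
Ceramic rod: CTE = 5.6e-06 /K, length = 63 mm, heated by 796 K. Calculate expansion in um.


dL = 5.6e-06 * 63 * 796 * 1000 = 280.829 um

280.829


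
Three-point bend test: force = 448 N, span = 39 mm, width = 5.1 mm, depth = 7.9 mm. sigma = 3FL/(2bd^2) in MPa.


sigma = 3*448*39/(2*5.1*7.9^2) = 82.3 MPa

82.3


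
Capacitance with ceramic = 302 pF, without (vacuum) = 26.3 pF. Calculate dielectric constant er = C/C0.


er = 302 / 26.3 = 11.48

11.48


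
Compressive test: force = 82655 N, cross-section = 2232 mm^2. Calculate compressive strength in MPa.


CS = 82655 / 2232 = 37.0 MPa

37.0


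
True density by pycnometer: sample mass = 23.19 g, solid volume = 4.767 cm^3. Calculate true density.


TD = 23.19 / 4.767 = 4.865 g/cm^3

4.865


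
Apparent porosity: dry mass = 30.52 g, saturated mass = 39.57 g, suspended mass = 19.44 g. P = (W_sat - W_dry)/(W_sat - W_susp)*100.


P = (39.57 - 30.52) / (39.57 - 19.44) * 100 = 9.05 / 20.13 * 100 = 45.0%

45.0


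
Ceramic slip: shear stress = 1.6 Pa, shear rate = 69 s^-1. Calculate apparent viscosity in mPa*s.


eta = tau/gamma * 1000 = 1.6/69 * 1000 = 23.2 mPa*s

23.2


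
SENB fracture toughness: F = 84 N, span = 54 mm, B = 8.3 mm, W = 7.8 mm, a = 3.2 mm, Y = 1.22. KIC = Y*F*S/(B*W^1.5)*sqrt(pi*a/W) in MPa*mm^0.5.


KIC = 1.22*84*54/(8.3*7.8^1.5)*sqrt(pi*3.2/7.8) = 34.75

34.75


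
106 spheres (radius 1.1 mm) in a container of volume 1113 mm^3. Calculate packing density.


V_sphere = 4/3*pi*1.1^3 = 5.5753 mm^3
Total V = 106*5.5753 = 590.9818 mm^3
PD = 590.9818 / 1113 = 0.531

0.531


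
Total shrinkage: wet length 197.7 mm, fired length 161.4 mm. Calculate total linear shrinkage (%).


TS = (197.7 - 161.4) / 197.7 * 100 = 18.36%

18.36


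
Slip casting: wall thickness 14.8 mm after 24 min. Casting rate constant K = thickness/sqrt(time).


K = 14.8 / sqrt(24) = 14.8 / 4.899 = 3.021 mm/min^0.5

3.021


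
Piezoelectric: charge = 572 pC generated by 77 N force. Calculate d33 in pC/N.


d33 = 572 / 77 = 7.4 pC/N

7.4


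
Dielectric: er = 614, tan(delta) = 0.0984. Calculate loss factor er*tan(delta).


Loss = 614 * 0.0984 = 60.418

60.418


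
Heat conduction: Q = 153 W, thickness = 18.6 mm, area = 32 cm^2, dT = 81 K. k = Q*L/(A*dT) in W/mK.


k = 153*18.6/1000/(32/10000*81) = 10.98 W/mK

10.98


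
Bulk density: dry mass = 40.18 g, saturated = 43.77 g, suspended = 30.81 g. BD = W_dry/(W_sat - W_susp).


BD = 40.18 / (43.77 - 30.81) = 40.18 / 12.96 = 3.1 g/cm^3

3.1


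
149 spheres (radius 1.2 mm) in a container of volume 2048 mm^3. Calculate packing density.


V_sphere = 4/3*pi*1.2^3 = 7.2382 mm^3
Total V = 149*7.2382 = 1078.4918 mm^3
PD = 1078.4918 / 2048 = 0.527

0.527


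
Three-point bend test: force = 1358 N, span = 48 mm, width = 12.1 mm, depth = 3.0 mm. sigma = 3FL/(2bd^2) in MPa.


sigma = 3*1358*48/(2*12.1*3.0^2) = 897.9 MPa

897.9


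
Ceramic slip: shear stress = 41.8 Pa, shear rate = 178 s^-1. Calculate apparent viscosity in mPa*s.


eta = tau/gamma * 1000 = 41.8/178 * 1000 = 234.8 mPa*s

234.8


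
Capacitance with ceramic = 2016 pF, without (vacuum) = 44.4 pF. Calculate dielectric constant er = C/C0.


er = 2016 / 44.4 = 45.41

45.41


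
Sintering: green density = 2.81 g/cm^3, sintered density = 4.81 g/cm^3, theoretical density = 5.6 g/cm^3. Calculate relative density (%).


Relative = 4.81 / 5.6 * 100 = 85.9%

85.9


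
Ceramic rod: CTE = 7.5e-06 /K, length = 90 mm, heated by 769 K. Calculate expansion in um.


dL = 7.5e-06 * 90 * 769 * 1000 = 519.075 um

519.075


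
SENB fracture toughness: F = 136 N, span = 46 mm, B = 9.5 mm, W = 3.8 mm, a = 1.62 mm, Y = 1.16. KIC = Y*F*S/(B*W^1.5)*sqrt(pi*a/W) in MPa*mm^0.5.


KIC = 1.16*136*46/(9.5*3.8^1.5)*sqrt(pi*1.62/3.8) = 119.34

119.34


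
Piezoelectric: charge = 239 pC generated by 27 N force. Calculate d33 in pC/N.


d33 = 239 / 27 = 8.9 pC/N

8.9


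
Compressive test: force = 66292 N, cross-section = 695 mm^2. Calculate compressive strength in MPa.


CS = 66292 / 695 = 95.4 MPa

95.4


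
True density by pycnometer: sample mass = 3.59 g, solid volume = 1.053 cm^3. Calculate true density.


TD = 3.59 / 1.053 = 3.409 g/cm^3

3.409


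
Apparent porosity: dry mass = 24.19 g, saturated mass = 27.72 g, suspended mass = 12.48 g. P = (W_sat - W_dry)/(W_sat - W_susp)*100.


P = (27.72 - 24.19) / (27.72 - 12.48) * 100 = 3.53 / 15.24 * 100 = 23.2%

23.2


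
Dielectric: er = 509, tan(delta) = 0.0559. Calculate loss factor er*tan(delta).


Loss = 509 * 0.0559 = 28.453

28.453


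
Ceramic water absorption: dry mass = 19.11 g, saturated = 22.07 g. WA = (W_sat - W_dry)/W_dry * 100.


WA = (22.07 - 19.11) / 19.11 * 100 = 15.49%

15.49


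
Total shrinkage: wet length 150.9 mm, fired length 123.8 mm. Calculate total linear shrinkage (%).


TS = (150.9 - 123.8) / 150.9 * 100 = 17.96%

17.96


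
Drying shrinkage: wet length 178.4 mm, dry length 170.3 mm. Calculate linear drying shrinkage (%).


DS = (178.4 - 170.3) / 178.4 * 100 = 4.54%

4.54


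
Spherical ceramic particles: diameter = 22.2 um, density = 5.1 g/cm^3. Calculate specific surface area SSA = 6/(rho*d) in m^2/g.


SSA = 6 / (5.1 * 22.2) = 0.053 m^2/g

0.053


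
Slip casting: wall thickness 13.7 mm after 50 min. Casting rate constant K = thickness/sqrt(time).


K = 13.7 / sqrt(50) = 13.7 / 7.0711 = 1.937 mm/min^0.5

1.937


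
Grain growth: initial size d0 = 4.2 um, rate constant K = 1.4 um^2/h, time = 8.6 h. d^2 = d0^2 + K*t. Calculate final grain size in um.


d^2 = 4.2^2 + 1.4*8.6 = 29.68
d = sqrt(29.68) = 5.45 um

5.45


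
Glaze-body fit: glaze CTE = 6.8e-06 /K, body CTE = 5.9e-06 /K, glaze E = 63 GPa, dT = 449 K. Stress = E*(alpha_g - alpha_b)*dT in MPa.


Stress = 63*1000*(6.8e-06 - 5.9e-06)*449 = 25.5 MPa

25.5


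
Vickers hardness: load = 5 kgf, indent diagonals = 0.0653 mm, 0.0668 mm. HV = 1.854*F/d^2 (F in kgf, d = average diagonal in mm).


d_avg = (0.0653+0.0668)/2 = 0.06605 mm
HV = 1.854*5/0.06605^2 = 2125

2125


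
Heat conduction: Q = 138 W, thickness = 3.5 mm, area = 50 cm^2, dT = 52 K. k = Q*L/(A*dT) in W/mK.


k = 138*3.5/1000/(50/10000*52) = 1.86 W/mK

1.86


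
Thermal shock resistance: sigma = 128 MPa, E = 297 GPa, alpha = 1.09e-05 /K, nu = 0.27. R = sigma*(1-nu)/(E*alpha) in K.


R = 128*(1-0.27)/(297*1000*1.09e-05) = 29 K

29
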